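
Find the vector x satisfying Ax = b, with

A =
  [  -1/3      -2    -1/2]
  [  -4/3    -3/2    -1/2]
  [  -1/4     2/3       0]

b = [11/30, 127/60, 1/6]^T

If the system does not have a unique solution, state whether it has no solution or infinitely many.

x_1 = -2, x_2 = -1/2, x_3 = 13/5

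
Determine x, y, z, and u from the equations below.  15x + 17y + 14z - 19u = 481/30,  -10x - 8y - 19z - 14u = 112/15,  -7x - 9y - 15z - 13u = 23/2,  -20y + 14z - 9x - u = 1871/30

Row-reduce the augmented matrix:
R1 ← R1 / (15).
R2 ← R2 + 10·R1.
R3 ← R3 + 7·R1.
R4 ← R4 + 9·R1.
R2 ← R2 / (10/3).
R1 ← R1 − 17/15·R2.
R3 ← R3 + 16/15·R2.
R4 ← R4 + 49/5·R2.
R3 ← R3 / (-289/25).
R1 ← R1 − 211/50·R3.
R2 ← R2 + 29/10·R3.
R4 ← R4 + 301/50·R3.
R4 ← R4 / (-21666/289).
R1 ← R1 + 953/289·R4.
R2 ← R2 + 108/289·R4.
R3 ← R3 − 760/289·R4.
Reading off the reduced rows gives x = -1, y = -4/3, z = 9/5, u = -3/2.

x = -1, y = -4/3, z = 9/5, u = -3/2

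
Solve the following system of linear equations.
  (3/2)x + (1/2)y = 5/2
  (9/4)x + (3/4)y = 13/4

Row-reduce:
R1 ← R1 / (3/2).
R2 ← R2 − 9/4·R1.
Row 2 reduces to 0 = -1/2, a contradiction. The system is inconsistent.

no solution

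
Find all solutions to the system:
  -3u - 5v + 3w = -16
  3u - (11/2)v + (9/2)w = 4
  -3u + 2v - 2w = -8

infinitely many solutions

Row-reduce:
R1 ← R1 / (-3).
R2 ← R2 − 3·R1.
R3 ← R3 + 3·R1.
R2 ← R2 / (-21/2).
R1 ← R1 − 5/3·R2.
R3 ← R3 − 7·R2.
Rank is 2 with 3 unknowns, leaving w free.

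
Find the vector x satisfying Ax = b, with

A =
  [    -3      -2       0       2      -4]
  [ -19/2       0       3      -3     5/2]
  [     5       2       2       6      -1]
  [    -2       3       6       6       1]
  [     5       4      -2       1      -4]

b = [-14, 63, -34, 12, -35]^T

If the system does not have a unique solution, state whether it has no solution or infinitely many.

Row-reduce:
R1 ← R1 / (-3).
R2 ← R2 + 19/2·R1.
R3 ← R3 − 5·R1.
R4 ← R4 + 2·R1.
R5 ← R5 − 5·R1.
R2 ← R2 / (19/3).
R1 ← R1 − 2/3·R2.
R3 ← R3 + 4/3·R2.
R4 ← R4 − 13/3·R2.
R5 ← R5 − 2/3·R2.
R3 ← R3 / (50/19).
R1 ← R1 + 6/19·R3.
R2 ← R2 − 9/19·R3.
R4 ← R4 − 75/19·R3.
R5 ← R5 + 44/19·R3.
Swap R4 and R5.
R4 ← R4 / (59/5).
R1 ← R1 − 6/5·R4.
R2 ← R2 + 14/5·R4.
R3 ← R3 − 14/5·R4.
Rank is 4 with 5 unknowns, leaving x_5 free.

infinitely many solutions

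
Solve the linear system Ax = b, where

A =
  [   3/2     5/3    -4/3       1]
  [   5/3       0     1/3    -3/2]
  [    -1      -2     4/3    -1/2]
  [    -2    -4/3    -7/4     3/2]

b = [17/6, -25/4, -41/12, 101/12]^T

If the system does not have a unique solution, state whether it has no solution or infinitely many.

x_1 = -2, x_2 = 1, x_3 = -2, x_4 = 3/2

Row-reduce the augmented matrix:
R1 ← R1 / (3/2).
R2 ← R2 − 5/3·R1.
R3 ← R3 + 1·R1.
R4 ← R4 + 2·R1.
R2 ← R2 / (-50/27).
R1 ← R1 − 10/9·R2.
R3 ← R3 + 8/9·R2.
R4 ← R4 − 8/9·R2.
R3 ← R3 / (-32/75).
R1 ← R1 − 1/5·R3.
R2 ← R2 + 49/50·R3.
R4 ← R4 + 797/300·R3.
R4 ← R4 / (-1859/256).
R1 ← R1 + 15/64·R4.
R2 ← R2 + 237/128·R4.
R3 ← R3 + 213/64·R4.
Reading off the reduced rows gives x_1 = -2, x_2 = 1, x_3 = -2, x_4 = 3/2.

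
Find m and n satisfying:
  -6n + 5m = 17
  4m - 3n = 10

Row-reduce the augmented matrix:
R1 ← R1 / (5).
R2 ← R2 − 4·R1.
R2 ← R2 / (9/5).
R1 ← R1 + 6/5·R2.
Reading off the reduced rows gives m = 1, n = -2.

m = 1, n = -2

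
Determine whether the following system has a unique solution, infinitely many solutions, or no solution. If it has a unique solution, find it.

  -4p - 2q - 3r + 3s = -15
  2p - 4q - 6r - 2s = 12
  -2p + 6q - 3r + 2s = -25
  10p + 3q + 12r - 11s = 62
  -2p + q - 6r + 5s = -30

Row-reduce:
R1 ← R1 / (-4).
R2 ← R2 − 2·R1.
R3 ← R3 + 2·R1.
R4 ← R4 − 10·R1.
R5 ← R5 + 2·R1.
R2 ← R2 / (-5).
R1 ← R1 − 1/2·R2.
R3 ← R3 − 7·R2.
R4 ← R4 + 2·R2.
R5 ← R5 − 2·R2.
R3 ← R3 / (-12).
R2 ← R2 − 3/2·R3.
R4 ← R4 − 15/2·R3.
R5 ← R5 + 15/2·R3.
R4 ← R4 / (-137/40).
R1 ← R1 + 4/5·R4.
R2 ← R2 − 3/40·R4.
R3 ← R3 − 1/60·R4.
R5 ← R5 − 137/40·R4.
Row 5 reduces to 0 = 2, a contradiction. The system is inconsistent.

no solution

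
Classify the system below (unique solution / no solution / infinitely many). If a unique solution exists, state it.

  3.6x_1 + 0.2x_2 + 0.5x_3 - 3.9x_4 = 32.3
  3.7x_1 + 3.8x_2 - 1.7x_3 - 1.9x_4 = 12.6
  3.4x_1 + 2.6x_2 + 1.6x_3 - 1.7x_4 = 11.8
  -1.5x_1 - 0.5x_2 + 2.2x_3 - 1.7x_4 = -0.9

x_1 = 5, x_2 = -4, x_3 = -1, x_4 = -4

Row-reduce the augmented matrix:
R1 ← R1 / (18/5).
R2 ← R2 − 37/10·R1.
R3 ← R3 − 17/5·R1.
R4 ← R4 + 3/2·R1.
R2 ← R2 / (647/180).
R1 ← R1 − 1/18·R2.
R3 ← R3 − 217/90·R2.
R4 ← R4 + 5/12·R2.
R3 ← R3 / (3381/1294).
R1 ← R1 − 112/647·R3.
R2 ← R2 + 797/1294·R3.
R4 ← R4 − 27843/12940·R3.
R4 ← R4 / (-57143/16100).
R1 ← R1 + 398/345·R4.
R2 ← R2 − 3481/4830·R4.
R3 ← R3 − 526/2415·R4.
Reading off the reduced rows gives x_1 = 5, x_2 = -4, x_3 = -1, x_4 = -4.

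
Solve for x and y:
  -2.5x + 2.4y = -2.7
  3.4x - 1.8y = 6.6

x = 3, y = 2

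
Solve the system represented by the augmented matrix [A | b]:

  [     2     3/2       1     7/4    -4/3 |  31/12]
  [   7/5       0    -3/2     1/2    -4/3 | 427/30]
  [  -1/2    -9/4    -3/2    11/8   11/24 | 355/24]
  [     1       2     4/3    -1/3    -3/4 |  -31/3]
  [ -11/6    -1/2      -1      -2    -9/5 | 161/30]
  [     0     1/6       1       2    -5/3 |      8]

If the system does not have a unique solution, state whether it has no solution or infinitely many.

no solution

Row-reduce:
R1 ← R1 / (2).
R2 ← R2 − 7/5·R1.
R3 ← R3 + 1/2·R1.
R4 ← R4 − 1·R1.
R5 ← R5 + 11/6·R1.
R2 ← R2 / (-21/20).
R1 ← R1 − 3/4·R2.
R3 ← R3 + 15/8·R2.
R4 ← R4 − 5/4·R2.
R5 ← R5 − 7/8·R2.
R6 ← R6 − 1/6·R2.
R3 ← R3 / (75/28).
R1 ← R1 + 15/14·R3.
R2 ← R2 − 44/21·R3.
R4 ← R4 + 25/14·R3.
R5 ← R5 + 23/12·R3.
R6 ← R6 − 41/63·R3.
Swap R4 and R5.
R4 ← R4 / (367/300).
R1 ← R1 − 8/5·R4.
R2 ← R2 + 87/50·R4.
R3 ← R3 − 29/25·R4.
R6 ← R6 − 113/100·R4.
Swap R5 and R6.
R5 ← R5 / (242071/396360).
R1 ← R1 − 13153/4404·R5.
R2 ← R2 + 277063/66060·R5.
R3 ← R3 − 16106/5505·R5.
R4 ← R4 + 1653/734·R5.
Row 6 reduces to 0 = -4/3, a contradiction. The system is inconsistent.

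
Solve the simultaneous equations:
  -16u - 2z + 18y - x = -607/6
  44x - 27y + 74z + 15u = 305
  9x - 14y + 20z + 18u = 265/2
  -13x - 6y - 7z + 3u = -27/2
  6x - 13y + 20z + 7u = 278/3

Row-reduce the augmented matrix:
R1 ← R1 / (-1).
R2 ← R2 − 44·R1.
R3 ← R3 − 9·R1.
R4 ← R4 + 13·R1.
R5 ← R5 − 6·R1.
R2 ← R2 / (765).
R1 ← R1 + 18·R2.
R3 ← R3 − 148·R2.
R4 ← R4 + 240·R2.
R5 ← R5 − 95·R2.
R3 ← R3 / (3602/765).
R1 ← R1 − 142/85·R3.
R2 ← R2 + 14/765·R3.
R4 ← R4 − 745/51·R3.
R5 ← R5 − 1490/153·R3.
R4 ← R4 / (-50058/1801).
R1 ← R1 + 5044/1801·R4.
R2 ← R2 + 1571/1801·R4.
R3 ← R3 − 2791/1801·R4.
R5 ← R5 + 33372/1801·R4.
R5 reduces to 0 = 0, so the extra equation is consistent.
Reading off the reduced rows gives x = 5/2, y = -3, z = 1, u = 8/3.

x = 5/2, y = -3, z = 1, u = 8/3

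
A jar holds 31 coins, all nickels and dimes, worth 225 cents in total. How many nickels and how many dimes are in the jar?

nickels: 17, dimes: 14

Let n = nickels, d = dimes.
  n + d = 31
  5n + 10d = 225
From equation 1: n = 31 − d.
Substitute into equation 2 and solve: d = 14.
Then n = 17.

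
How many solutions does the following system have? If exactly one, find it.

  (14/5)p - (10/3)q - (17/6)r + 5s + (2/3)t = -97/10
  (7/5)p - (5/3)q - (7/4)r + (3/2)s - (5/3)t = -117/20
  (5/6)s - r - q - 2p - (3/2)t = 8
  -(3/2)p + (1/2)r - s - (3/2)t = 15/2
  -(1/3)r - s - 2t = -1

infinitely many solutions

Row-reduce:
R1 ← R1 / (14/5).
R2 ← R2 − 7/5·R1.
R3 ← R3 + 2·R1.
R4 ← R4 + 3/2·R1.
Swap R2 and R3.
R2 ← R2 / (-71/21).
R1 ← R1 + 25/21·R2.
R4 ← R4 + 25/14·R2.
R3 ← R3 / (-1/3).
R1 ← R1 − 15/284·R3.
R2 ← R2 − 127/142·R3.
R4 ← R4 − 329/568·R3.
R5 ← R5 + 1/3·R3.
R4 ← R4 / (-1355/568).
R1 ← R1 − 65/852·R4.
R2 ← R2 + 283/71·R4.
R3 ← R3 − 3·R4.
Rank is 4 with 5 unknowns, leaving t free.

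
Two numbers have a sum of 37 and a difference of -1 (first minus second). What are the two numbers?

Let x = first number, y = second number.
  x + y = 37
  x - y = -1
From equation 1: x = 37 − y.
Substitute into equation 2 and solve: y = 19.
Then x = 18.

first number: 18, second number: 19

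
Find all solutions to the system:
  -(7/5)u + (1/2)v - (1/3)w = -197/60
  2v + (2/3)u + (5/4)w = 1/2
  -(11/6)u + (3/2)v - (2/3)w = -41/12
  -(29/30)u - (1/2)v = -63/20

u = 3, v = 1/2, w = -2

Row-reduce the augmented matrix:
R1 ← R1 / (-7/5).
R2 ← R2 − 2/3·R1.
R3 ← R3 + 11/6·R1.
R4 ← R4 + 29/30·R1.
R2 ← R2 / (47/21).
R1 ← R1 + 5/14·R2.
R3 ← R3 − 71/84·R2.
R4 ← R4 + 71/84·R2.
R3 ← R3 / (-483/752).
R1 ← R1 − 155/376·R3.
R2 ← R2 − 275/564·R3.
R4 ← R4 − 483/752·R3.
R4 reduces to 0 = 0, so the extra equation is consistent.
Reading off the reduced rows gives u = 3, v = 1/2, w = -2.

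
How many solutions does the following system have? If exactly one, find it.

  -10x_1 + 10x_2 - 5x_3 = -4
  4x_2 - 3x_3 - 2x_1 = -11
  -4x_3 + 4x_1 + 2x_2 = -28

Row-reduce:
R1 ← R1 / (-10).
R2 ← R2 + 2·R1.
R3 ← R3 − 4·R1.
R2 ← R2 / (2).
R1 ← R1 + 1·R2.
R3 ← R3 − 6·R2.
Row 3 reduces to 0 = 1, a contradiction. The system is inconsistent.

no solution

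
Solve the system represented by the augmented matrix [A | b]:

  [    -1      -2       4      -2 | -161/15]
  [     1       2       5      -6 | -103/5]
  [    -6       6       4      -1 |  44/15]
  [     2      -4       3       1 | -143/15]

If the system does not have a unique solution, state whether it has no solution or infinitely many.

x_1 = -8/5, x_2 = 1/2, x_3 = -2, x_4 = 5/3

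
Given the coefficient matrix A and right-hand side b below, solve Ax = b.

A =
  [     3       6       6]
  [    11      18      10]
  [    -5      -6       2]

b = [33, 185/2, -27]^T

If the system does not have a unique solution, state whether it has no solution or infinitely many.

Row-reduce:
R1 ← R1 / (3).
R2 ← R2 − 11·R1.
R3 ← R3 + 5·R1.
R2 ← R2 / (-4).
R1 ← R1 − 2·R2.
R3 ← R3 − 4·R2.
Row 3 reduces to 0 = -1/2, a contradiction. The system is inconsistent.

no solution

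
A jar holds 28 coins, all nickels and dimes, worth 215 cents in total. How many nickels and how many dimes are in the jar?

nickels: 13, dimes: 15

Let n = nickels, d = dimes.
  n + d = 28
  10d + 5n = 215
Row-reduce the augmented matrix:
R2 ← R2 − 5·R1.
R2 ← R2 / (5).
R1 ← R1 − 1·R2.
Reading off the reduced rows gives n = 13, d = 15.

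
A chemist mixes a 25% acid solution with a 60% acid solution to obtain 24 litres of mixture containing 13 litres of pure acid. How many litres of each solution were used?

litres of solution A: 4, litres of solution B: 20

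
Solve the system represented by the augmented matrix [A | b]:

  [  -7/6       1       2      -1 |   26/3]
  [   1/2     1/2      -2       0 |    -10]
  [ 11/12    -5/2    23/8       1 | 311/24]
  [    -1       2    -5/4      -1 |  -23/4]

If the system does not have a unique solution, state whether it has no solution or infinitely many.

Row-reduce:
R1 ← R1 / (-7/6).
R2 ← R2 − 1/2·R1.
R3 ← R3 − 11/12·R1.
R4 ← R4 + 1·R1.
R2 ← R2 / (13/14).
R1 ← R1 + 6/7·R2.
R3 ← R3 + 12/7·R2.
R4 ← R4 − 8/7·R2.
R3 ← R3 / (243/104).
R1 ← R1 + 36/13·R3.
R2 ← R2 + 16/13·R3.
R4 ← R4 + 81/52·R3.
Rank is 3 with 4 unknowns, leaving x_4 free.

infinitely many solutions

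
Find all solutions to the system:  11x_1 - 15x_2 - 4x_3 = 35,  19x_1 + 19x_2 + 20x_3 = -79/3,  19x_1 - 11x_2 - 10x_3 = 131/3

x_1 = 1, x_2 = -4/3, x_3 = -1

Row-reduce the augmented matrix:
R1 ← R1 / (11).
R2 ← R2 − 19·R1.
R3 ← R3 − 19·R1.
R2 ← R2 / (494/11).
R1 ← R1 + 15/11·R2.
R3 ← R3 − 164/11·R2.
R3 ← R3 / (-2970/247).
R1 ← R1 − 112/247·R3.
R2 ← R2 − 148/247·R3.
Reading off the reduced rows gives x_1 = 1, x_2 = -4/3, x_3 = -1.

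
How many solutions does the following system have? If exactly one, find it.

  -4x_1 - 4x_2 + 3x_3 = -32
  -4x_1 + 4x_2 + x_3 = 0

infinitely many solutions

Row-reduce:
R1 ← R1 / (-4).
R2 ← R2 + 4·R1.
R2 ← R2 / (8).
R1 ← R1 − 1·R2.
Rank is 2 with 3 unknowns, leaving x_3 free.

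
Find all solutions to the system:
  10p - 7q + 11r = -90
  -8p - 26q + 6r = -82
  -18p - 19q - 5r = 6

no solution

Row-reduce:
R1 ← R1 / (10).
R2 ← R2 + 8·R1.
R3 ← R3 + 18·R1.
R2 ← R2 / (-158/5).
R1 ← R1 + 7/10·R2.
R3 ← R3 + 158/5·R2.
Row 3 reduces to 0 = -2, a contradiction. The system is inconsistent.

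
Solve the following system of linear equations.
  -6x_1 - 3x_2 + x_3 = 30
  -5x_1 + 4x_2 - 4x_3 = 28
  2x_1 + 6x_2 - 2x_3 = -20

Row-reduce the augmented matrix:
R1 ← R1 / (-6).
R2 ← R2 + 5·R1.
R3 ← R3 − 2·R1.
R2 ← R2 / (13/2).
R1 ← R1 − 1/2·R2.
R3 ← R3 − 5·R2.
R3 ← R3 / (80/39).
R1 ← R1 − 8/39·R3.
R2 ← R2 + 29/39·R3.
Reading off the reduced rows gives x_1 = -4, x_2 = -4, x_3 = -6.

x_1 = -4, x_2 = -4, x_3 = -6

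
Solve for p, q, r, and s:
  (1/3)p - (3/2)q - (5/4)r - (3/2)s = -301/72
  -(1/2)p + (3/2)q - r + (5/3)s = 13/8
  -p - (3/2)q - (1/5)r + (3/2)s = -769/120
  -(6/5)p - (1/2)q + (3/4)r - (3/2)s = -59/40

p = 4/3, q = 11/4, r = 1, s = -1/2

Row-reduce the augmented matrix:
R1 ← R1 / (1/3).
R2 ← R2 + 1/2·R1.
R3 ← R3 + 1·R1.
R4 ← R4 + 6/5·R1.
R2 ← R2 / (-3/4).
R1 ← R1 + 9/2·R2.
R3 ← R3 + 6·R2.
R4 ← R4 + 59/10·R2.
R3 ← R3 / (381/20).
R1 ← R1 − 27/2·R3.
R2 ← R2 − 23/6·R3.
R4 ← R4 − 283/15·R3.
R4 ← R4 / (-67924/17145).
R1 ← R1 + 277/127·R4.
R2 ← R2 − 1517/3429·R4.
R3 ← R3 − 100/1143·R4.
Reading off the reduced rows gives p = 4/3, q = 11/4, r = 1, s = -1/2.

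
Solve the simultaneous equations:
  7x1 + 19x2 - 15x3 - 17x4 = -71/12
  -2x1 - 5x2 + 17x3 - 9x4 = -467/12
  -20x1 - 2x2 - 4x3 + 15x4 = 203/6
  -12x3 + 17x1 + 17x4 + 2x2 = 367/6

x1 = 1/3, x2 = 9/4, x3 = 0, x4 = 3

Row-reduce the augmented matrix:
R1 ← R1 / (7).
R2 ← R2 + 2·R1.
R3 ← R3 + 20·R1.
R4 ← R4 − 17·R1.
R2 ← R2 / (3/7).
R1 ← R1 − 19/7·R2.
R3 ← R3 − 366/7·R2.
R4 ← R4 + 309/7·R2.
R3 ← R3 / (-1598).
R1 ← R1 + 248/3·R3.
R2 ← R2 − 89/3·R3.
R4 ← R4 − 1334·R3.
R4 ← R4 / (11388/799).
R1 ← R1 + 308/799·R4.
R2 ← R2 + 2511/1598·R4.
R3 ← R3 + 1657/1598·R4.
Reading off the reduced rows gives x1 = 1/3, x2 = 9/4, x3 = 0, x4 = 3.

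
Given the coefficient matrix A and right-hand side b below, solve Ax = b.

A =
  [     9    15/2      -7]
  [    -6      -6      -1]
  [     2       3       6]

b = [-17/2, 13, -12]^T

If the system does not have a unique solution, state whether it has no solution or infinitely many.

Row-reduce:
R1 ← R1 / (9).
R2 ← R2 + 6·R1.
R3 ← R3 − 2·R1.
R2 ← R2 / (-1).
R1 ← R1 − 5/6·R2.
R3 ← R3 − 4/3·R2.
Row 3 reduces to 0 = -1/3, a contradiction. The system is inconsistent.

no solution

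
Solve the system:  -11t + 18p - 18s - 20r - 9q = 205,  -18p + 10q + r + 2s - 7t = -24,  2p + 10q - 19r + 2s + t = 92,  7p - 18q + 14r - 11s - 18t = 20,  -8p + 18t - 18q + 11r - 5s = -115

p = 2, q = 0, r = -5, s = -2, t = -3

Row-reduce the augmented matrix:
R1 ← R1 / (18).
R2 ← R2 + 18·R1.
R3 ← R3 − 2·R1.
R4 ← R4 − 7·R1.
R5 ← R5 + 8·R1.
R1 ← R1 + 1/2·R2.
R3 ← R3 − 11·R2.
R4 ← R4 + 29/2·R2.
R5 ← R5 + 22·R2.
R3 ← R3 / (1730/9).
R1 ← R1 + 191/18·R3.
R2 ← R2 + 19·R3.
R4 ← R4 + 4567/18·R3.
R5 ← R5 + 3743/9·R3.
R4 ← R4 / (275/173).
R1 ← R1 − 162/173·R4.
R2 ← R2 − 310/173·R4.
R3 ← R3 − 162/173·R4.
R5 ← R5 − 4229/173·R4.
R5 ← R5 / (26358/125).
R1 ← R1 − 949/125·R5.
R2 ← R2 − 339/25·R5.
R3 ← R3 − 899/125·R5.
R4 ← R4 + 821/125·R5.
Reading off the reduced rows gives p = 2, q = 0, r = -5, s = -2, t = -3.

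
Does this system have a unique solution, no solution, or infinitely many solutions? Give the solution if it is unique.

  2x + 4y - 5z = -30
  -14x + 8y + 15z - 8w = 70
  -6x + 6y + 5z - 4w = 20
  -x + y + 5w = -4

infinitely many solutions

Row-reduce:
R1 ← R1 / (2).
R2 ← R2 + 14·R1.
R3 ← R3 + 6·R1.
R4 ← R4 + 1·R1.
R2 ← R2 / (36).
R1 ← R1 − 2·R2.
R3 ← R3 − 18·R2.
R4 ← R4 − 3·R2.
Swap R3 and R4.
R3 ← R3 / (-5/6).
R1 ← R1 + 25/18·R3.
R2 ← R2 + 5/9·R3.
Rank is 3 with 4 unknowns, leaving w free.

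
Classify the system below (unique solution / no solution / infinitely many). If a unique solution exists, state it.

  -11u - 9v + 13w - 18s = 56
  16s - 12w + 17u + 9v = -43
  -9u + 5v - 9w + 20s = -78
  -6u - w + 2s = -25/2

Row-reduce:
R1 ← R1 / (-11).
R2 ← R2 − 17·R1.
R3 ← R3 + 9·R1.
R4 ← R4 + 6·R1.
R2 ← R2 / (-54/11).
R1 ← R1 − 9/11·R2.
R3 ← R3 − 136/11·R2.
R4 ← R4 − 54/11·R2.
R3 ← R3 / (20/27).
R1 ← R1 − 1/6·R3.
R2 ← R2 + 89/54·R3.
Row 4 reduces to 0 = 1/2, a contradiction. The system is inconsistent.

no solution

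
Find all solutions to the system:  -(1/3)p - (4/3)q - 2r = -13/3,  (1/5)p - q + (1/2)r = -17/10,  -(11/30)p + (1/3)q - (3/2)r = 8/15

Row-reduce:
R1 ← R1 / (-1/3).
R2 ← R2 − 1/5·R1.
R3 ← R3 + 11/30·R1.
R2 ← R2 / (-9/5).
R1 ← R1 − 4·R2.
R3 ← R3 − 9/5·R2.
Row 3 reduces to 0 = 1, a contradiction. The system is inconsistent.

no solution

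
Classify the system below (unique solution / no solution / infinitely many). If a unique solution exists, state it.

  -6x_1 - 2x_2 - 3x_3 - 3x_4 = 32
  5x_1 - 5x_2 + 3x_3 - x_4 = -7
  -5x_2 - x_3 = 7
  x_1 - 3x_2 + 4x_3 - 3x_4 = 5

Row-reduce the augmented matrix:
R1 ← R1 / (-6).
R2 ← R2 − 5·R1.
R4 ← R4 − 1·R1.
R2 ← R2 / (-20/3).
R1 ← R1 − 1/3·R2.
R3 ← R3 + 5·R2.
R4 ← R4 + 10/3·R2.
R3 ← R3 / (-11/8).
R1 ← R1 − 21/40·R3.
R2 ← R2 + 3/40·R3.
R4 ← R4 − 13/4·R3.
R4 ← R4 / (49/11).
R1 ← R1 − 73/55·R4.
R2 ← R2 − 21/55·R4.
R3 ← R3 + 21/11·R4.
Reading off the reduced rows gives x_1 = -2, x_2 = -1, x_3 = -2, x_4 = -4.

x_1 = -2, x_2 = -1, x_3 = -2, x_4 = -4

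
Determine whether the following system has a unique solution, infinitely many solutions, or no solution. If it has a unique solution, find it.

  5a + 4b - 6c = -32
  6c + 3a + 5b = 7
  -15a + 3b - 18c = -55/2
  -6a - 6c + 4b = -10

no solution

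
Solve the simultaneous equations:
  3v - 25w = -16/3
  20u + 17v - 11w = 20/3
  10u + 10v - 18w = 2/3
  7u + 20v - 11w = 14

Row-reduce the augmented matrix:
Swap R1 and R2.
R1 ← R1 / (20).
R3 ← R3 − 10·R1.
R4 ← R4 − 7·R1.
R2 ← R2 / (3).
R1 ← R1 − 17/20·R2.
R3 ← R3 − 3/2·R2.
R4 ← R4 − 281/20·R2.
Swap R3 and R4.
R3 ← R3 / (1649/15).
R1 ← R1 − 98/15·R3.
R2 ← R2 + 25/3·R3.
R4 reduces to 0 = 0, so the extra equation is consistent.
Reading off the reduced rows gives u = -1/3, v = 1, w = 1/3.

u = -1/3, v = 1, w = 1/3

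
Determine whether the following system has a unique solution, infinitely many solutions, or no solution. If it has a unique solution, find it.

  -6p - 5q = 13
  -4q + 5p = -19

Row-reduce the augmented matrix:
R1 ← R1 / (-6).
R2 ← R2 − 5·R1.
R2 ← R2 / (-49/6).
R1 ← R1 − 5/6·R2.
Reading off the reduced rows gives p = -3, q = 1.

p = -3, q = 1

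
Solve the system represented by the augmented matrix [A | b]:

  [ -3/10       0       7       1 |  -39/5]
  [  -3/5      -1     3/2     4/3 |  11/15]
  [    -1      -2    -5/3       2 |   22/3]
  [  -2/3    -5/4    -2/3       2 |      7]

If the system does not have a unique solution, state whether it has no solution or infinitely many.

no solution

Row-reduce:
R1 ← R1 / (-3/10).
R2 ← R2 + 3/5·R1.
R3 ← R3 + 1·R1.
R4 ← R4 + 2/3·R1.
R2 ← R2 / (-1).
R3 ← R3 + 2·R2.
R4 ← R4 + 5/4·R2.
Swap R3 and R4.
R3 ← R3 / (-43/72).
R1 ← R1 + 70/3·R3.
R2 ← R2 − 25/2·R3.
Row 4 reduces to 0 = 2/3, a contradiction. The system is inconsistent.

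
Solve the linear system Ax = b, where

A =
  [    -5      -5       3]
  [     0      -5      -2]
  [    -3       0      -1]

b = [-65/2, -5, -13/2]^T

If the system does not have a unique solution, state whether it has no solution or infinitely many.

Row-reduce the augmented matrix:
R1 ← R1 / (-5).
R3 ← R3 + 3·R1.
R2 ← R2 / (-5).
R1 ← R1 − 1·R2.
R3 ← R3 − 3·R2.
R3 ← R3 / (-4).
R1 ← R1 + 1·R3.
R2 ← R2 − 2/5·R3.
Reading off the reduced rows gives x_1 = 3, x_2 = 2, x_3 = -5/2.

x_1 = 3, x_2 = 2, x_3 = -5/2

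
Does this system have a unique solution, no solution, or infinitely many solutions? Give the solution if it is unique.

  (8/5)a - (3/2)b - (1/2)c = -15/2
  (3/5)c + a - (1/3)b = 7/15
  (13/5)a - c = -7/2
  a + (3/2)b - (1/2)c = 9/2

Row-reduce:
R1 ← R1 / (8/5).
R2 ← R2 − 1·R1.
R3 ← R3 − 13/5·R1.
R4 ← R4 − 1·R1.
R2 ← R2 / (29/48).
R1 ← R1 + 15/16·R2.
R3 ← R3 − 39/16·R2.
R4 ← R4 − 39/16·R2.
R3 ← R3 / (-561/145).
R1 ← R1 − 32/29·R3.
R2 ← R2 − 219/145·R3.
R4 ← R4 + 561/145·R3.
Row 4 reduces to 0 = 1/2, a contradiction. The system is inconsistent.

no solution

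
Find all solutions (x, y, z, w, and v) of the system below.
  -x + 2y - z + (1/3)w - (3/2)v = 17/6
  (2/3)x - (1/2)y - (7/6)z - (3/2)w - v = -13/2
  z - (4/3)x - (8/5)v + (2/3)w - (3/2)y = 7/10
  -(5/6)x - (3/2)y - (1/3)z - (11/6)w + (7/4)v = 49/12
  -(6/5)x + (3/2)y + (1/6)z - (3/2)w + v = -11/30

x = -4, y = -1, z = -4, w = 4, v = 3

Row-reduce the augmented matrix:
R1 ← R1 / (-1).
R2 ← R2 − 2/3·R1.
R3 ← R3 + 4/3·R1.
R4 ← R4 + 5/6·R1.
R5 ← R5 + 6/5·R1.
R2 ← R2 / (5/6).
R1 ← R1 + 2·R2.
R3 ← R3 + 25/6·R2.
R4 ← R4 + 19/6·R2.
R5 ← R5 + 9/10·R2.
R3 ← R3 / (-41/6).
R1 ← R1 + 17/5·R3.
R2 ← R2 + 11/5·R3.
R4 ← R4 + 97/15·R3.
R5 ← R5 + 46/75·R3.
R4 ← R4 / (-1391/1230).
R1 ← R1 + 68/205·R4.
R2 ← R2 − 278/615·R4.
R3 ← R3 − 37/41·R4.
R5 ← R5 + 8384/3075·R4.
R5 ← R5 / (-323792/34775).
R1 ← R1 − 2241/13910·R5.
R2 ← R2 − 17272/6955·R5.
R3 ← R3 − 34662/6955·R5.
R4 ← R4 + 27582/6955·R5.
Reading off the reduced rows gives x = -4, y = -1, z = -4, w = 4, v = 3.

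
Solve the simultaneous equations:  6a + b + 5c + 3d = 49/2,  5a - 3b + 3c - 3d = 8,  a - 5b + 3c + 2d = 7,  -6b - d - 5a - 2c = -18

Row-reduce:
R1 ← R1 / (6).
R2 ← R2 − 5·R1.
R3 ← R3 − 1·R1.
R4 ← R4 + 5·R1.
R2 ← R2 / (-23/6).
R1 ← R1 − 1/6·R2.
R3 ← R3 + 31/6·R2.
R4 ← R4 + 31/6·R2.
R3 ← R3 / (86/23).
R1 ← R1 − 18/23·R3.
R2 ← R2 − 7/23·R3.
R4 ← R4 − 86/23·R3.
Row 4 reduces to 0 = -1/2, a contradiction. The system is inconsistent.

no solution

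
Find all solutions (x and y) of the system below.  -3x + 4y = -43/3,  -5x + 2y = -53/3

x = 3, y = -4/3

Row-reduce the augmented matrix:
R1 ← R1 / (-3).
R2 ← R2 + 5·R1.
R2 ← R2 / (-14/3).
R1 ← R1 + 4/3·R2.
Reading off the reduced rows gives x = 3, y = -4/3.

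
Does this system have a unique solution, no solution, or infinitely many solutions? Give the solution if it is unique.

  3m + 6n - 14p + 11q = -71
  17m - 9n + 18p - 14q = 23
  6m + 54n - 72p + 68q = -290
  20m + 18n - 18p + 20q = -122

Row-reduce:
R1 ← R1 / (3).
R2 ← R2 − 17·R1.
R3 ← R3 − 6·R1.
R4 ← R4 − 20·R1.
R2 ← R2 / (-43).
R1 ← R1 − 2·R2.
R3 ← R3 − 42·R2.
R4 ← R4 + 22·R2.
R3 ← R3 / (2196/43).
R1 ← R1 + 6/43·R3.
R2 ← R2 + 292/129·R3.
R4 ← R4 − 1098/43·R3.
Rank is 3 with 4 unknowns, leaving q free.

infinitely many solutions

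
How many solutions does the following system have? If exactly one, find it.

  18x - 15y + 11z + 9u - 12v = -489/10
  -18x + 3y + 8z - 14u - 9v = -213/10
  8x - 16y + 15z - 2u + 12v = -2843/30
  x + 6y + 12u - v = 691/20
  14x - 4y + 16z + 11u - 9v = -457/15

Row-reduce the augmented matrix:
R1 ← R1 / (18).
R2 ← R2 + 18·R1.
R3 ← R3 − 8·R1.
R4 ← R4 − 1·R1.
R5 ← R5 − 14·R1.
R2 ← R2 / (-12).
R1 ← R1 + 5/6·R2.
R3 ← R3 + 28/3·R2.
R4 ← R4 − 41/6·R2.
R5 ← R5 − 23/3·R2.
R3 ← R3 / (-14/3).
R1 ← R1 + 17/24·R3.
R2 ← R2 + 19/12·R3.
R4 ← R4 − 245/24·R3.
R5 ← R5 − 235/12·R3.
R4 ← R4 / (581/144).
R1 ← R1 − 1177/1008·R4.
R2 ← R2 − 571/504·R4.
R3 ← R3 − 19/42·R4.
R5 ← R5 + 451/56·R4.
R5 ← R5 / (1019448/4067).
R1 ← R1 + 89777/4067·R5.
R2 ← R2 + 109405/4067·R5.
R3 ← R3 + 57318/4067·R5.
R4 ← R4 − 8835/581·R5.
Reading off the reduced rows gives x = -1/4, y = 8/3, z = -5/2, u = 3/2, v = -4/5.

x = -1/4, y = 8/3, z = -5/2, u = 3/2, v = -4/5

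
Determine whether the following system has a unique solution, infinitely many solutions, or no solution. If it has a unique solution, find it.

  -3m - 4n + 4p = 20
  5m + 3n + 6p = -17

infinitely many solutions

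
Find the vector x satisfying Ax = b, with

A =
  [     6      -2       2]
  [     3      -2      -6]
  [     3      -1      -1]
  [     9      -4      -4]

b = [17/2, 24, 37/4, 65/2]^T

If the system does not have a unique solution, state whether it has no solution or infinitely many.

Row-reduce the augmented matrix:
R1 ← R1 / (6).
R2 ← R2 − 3·R1.
R3 ← R3 − 3·R1.
R4 ← R4 − 9·R1.
R2 ← R2 / (-1).
R1 ← R1 + 1/3·R2.
R4 ← R4 + 1·R2.
R3 ← R3 / (-2).
R1 ← R1 − 8/3·R3.
R2 ← R2 − 7·R3.
R4 reduces to 0 = 0, so the extra equation is consistent.
Reading off the reduced rows gives x_1 = 3/2, x_2 = -9/4, x_3 = -5/2.

x_1 = 3/2, x_2 = -9/4, x_3 = -5/2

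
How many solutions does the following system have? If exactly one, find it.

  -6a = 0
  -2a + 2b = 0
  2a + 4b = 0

Row-reduce the augmented matrix:
R1 ← R1 / (-6).
R2 ← R2 + 2·R1.
R3 ← R3 − 2·R1.
R2 ← R2 / (2).
R3 ← R3 − 4·R2.
R3 reduces to 0 = 0, so the extra equation is consistent.
Reading off the reduced rows gives a = 0, b = 0.

a = 0, b = 0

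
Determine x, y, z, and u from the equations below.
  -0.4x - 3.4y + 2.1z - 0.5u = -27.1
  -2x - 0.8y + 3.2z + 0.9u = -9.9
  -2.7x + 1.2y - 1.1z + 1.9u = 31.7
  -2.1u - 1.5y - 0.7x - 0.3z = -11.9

x = -4, y = 4, z = -6, u = 5

Row-reduce the augmented matrix:
R1 ← R1 / (-2/5).
R2 ← R2 + 2·R1.
R3 ← R3 + 27/10·R1.
R4 ← R4 + 7/10·R1.
R2 ← R2 / (81/5).
R1 ← R1 − 17/2·R2.
R3 ← R3 − 483/20·R2.
R4 ← R4 − 89/20·R2.
R3 ← R3 / (-593/135).
R1 ← R1 + 115/81·R3.
R2 ← R2 + 73/162·R3.
R4 ← R4 + 3191/1620·R3.
R4 ← R4 / (-640879/284640).
R1 ← R1 + 8549/14232·R4.
R2 ← R2 − 5371/28464·R4.
R3 ← R3 + 223/4744·R4.
Reading off the reduced rows gives x = -4, y = 4, z = -6, u = 5.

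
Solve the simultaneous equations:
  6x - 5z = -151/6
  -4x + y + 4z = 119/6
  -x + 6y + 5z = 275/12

Row-reduce the augmented matrix:
R1 ← R1 / (6).
R2 ← R2 + 4·R1.
R3 ← R3 + 1·R1.
R3 ← R3 − 6·R2.
R3 ← R3 / (1/6).
R1 ← R1 + 5/6·R3.
R2 ← R2 − 2/3·R3.
Reading off the reduced rows gives x = -9/4, y = 3/2, z = 7/3.

x = -9/4, y = 3/2, z = 7/3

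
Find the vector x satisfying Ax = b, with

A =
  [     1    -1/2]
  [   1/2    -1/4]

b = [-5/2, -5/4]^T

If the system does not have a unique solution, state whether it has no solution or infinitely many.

Row-reduce:
R2 ← R2 − 1/2·R1.
Rank is 1 with 2 unknowns, leaving x_2 free.

infinitely many solutions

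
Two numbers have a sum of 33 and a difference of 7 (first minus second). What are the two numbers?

Let x = first number, y = second number.
  x + y = 33
  -y + x = 7
From equation 1: x = 33 − y.
Substitute into equation 2 and solve: y = 13.
Then x = 20.

first number: 20, second number: 13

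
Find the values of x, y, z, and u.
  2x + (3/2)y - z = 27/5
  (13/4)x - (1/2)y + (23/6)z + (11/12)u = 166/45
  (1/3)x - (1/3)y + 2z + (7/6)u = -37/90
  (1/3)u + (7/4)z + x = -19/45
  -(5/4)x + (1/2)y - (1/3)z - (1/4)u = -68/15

Row-reduce the augmented matrix:
R1 ← R1 / (2).
R2 ← R2 − 13/4·R1.
R3 ← R3 − 1/3·R1.
R4 ← R4 − 1·R1.
R5 ← R5 + 5/4·R1.
R2 ← R2 / (-47/16).
R1 ← R1 − 3/4·R2.
R3 ← R3 + 7/12·R2.
R4 ← R4 + 3/4·R2.
R5 ← R5 − 23/16·R2.
R3 ← R3 / (458/423).
R1 ← R1 − 42/47·R3.
R2 ← R2 + 262/141·R3.
R4 ← R4 − 161/188·R3.
R5 ← R5 − 161/94·R3.
R4 ← R4 / (-7469/10992).
R1 ← R1 + 265/458·R4.
R2 ← R2 − 631/458·R4.
R3 ← R3 − 833/916·R4.
R5 ← R5 + 7469/5496·R4.
R5 reduces to 0 = 0, so the extra equation is consistent.
Reading off the reduced rows gives x = 3, y = -2, z = -12/5, u = 7/3.

x = 3, y = -2, z = -12/5, u = 7/3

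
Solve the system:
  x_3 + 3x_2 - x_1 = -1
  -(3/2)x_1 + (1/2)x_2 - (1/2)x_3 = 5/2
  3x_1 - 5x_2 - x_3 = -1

infinitely many solutions

Row-reduce:
R1 ← R1 / (-1).
R2 ← R2 + 3/2·R1.
R3 ← R3 − 3·R1.
R2 ← R2 / (-4).
R1 ← R1 + 3·R2.
R3 ← R3 − 4·R2.
Rank is 2 with 3 unknowns, leaving x_3 free.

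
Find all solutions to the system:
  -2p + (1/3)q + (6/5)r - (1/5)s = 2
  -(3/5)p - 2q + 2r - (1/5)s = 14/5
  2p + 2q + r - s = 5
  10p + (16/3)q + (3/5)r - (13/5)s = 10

Row-reduce:
R1 ← R1 / (-2).
R2 ← R2 + 3/5·R1.
R3 ← R3 − 2·R1.
R4 ← R4 − 10·R1.
R2 ← R2 / (-21/10).
R1 ← R1 + 1/6·R2.
R3 ← R3 − 7/3·R2.
R4 ← R4 − 7·R2.
R3 ← R3 / (181/45).
R1 ← R1 + 46/63·R3.
R2 ← R2 + 82/105·R3.
R4 ← R4 − 181/15·R3.
Row 4 reduces to 0 = -1, a contradiction. The system is inconsistent.

no solution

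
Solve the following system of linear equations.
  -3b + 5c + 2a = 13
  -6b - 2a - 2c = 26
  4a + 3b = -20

Row-reduce the augmented matrix:
R1 ← R1 / (2).
R2 ← R2 + 2·R1.
R3 ← R3 − 4·R1.
R2 ← R2 / (-9).
R1 ← R1 + 3/2·R2.
R3 ← R3 − 9·R2.
R3 ← R3 / (-7).
R1 ← R1 − 2·R3.
R2 ← R2 + 1/3·R3.
Reading off the reduced rows gives a = -2, b = -4, c = 1.

a = -2, b = -4, c = 1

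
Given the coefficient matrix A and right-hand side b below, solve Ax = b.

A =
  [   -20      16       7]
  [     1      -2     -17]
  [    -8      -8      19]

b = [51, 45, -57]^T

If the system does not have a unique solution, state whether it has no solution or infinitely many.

Row-reduce the augmented matrix:
R1 ← R1 / (-20).
R2 ← R2 − 1·R1.
R3 ← R3 + 8·R1.
R2 ← R2 / (-6/5).
R1 ← R1 + 4/5·R2.
R3 ← R3 + 72/5·R2.
R3 ← R3 / (216).
R1 ← R1 − 43/4·R3.
R2 ← R2 − 111/8·R3.
Reading off the reduced rows gives x_1 = -2, x_2 = 2, x_3 = -3.

x_1 = -2, x_2 = 2, x_3 = -3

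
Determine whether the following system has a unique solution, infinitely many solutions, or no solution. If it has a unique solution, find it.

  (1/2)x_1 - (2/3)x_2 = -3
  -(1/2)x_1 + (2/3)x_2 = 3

infinitely many solutions

Row-reduce:
R1 ← R1 / (1/2).
R2 ← R2 + 1/2·R1.
Rank is 1 with 2 unknowns, leaving x_2 free.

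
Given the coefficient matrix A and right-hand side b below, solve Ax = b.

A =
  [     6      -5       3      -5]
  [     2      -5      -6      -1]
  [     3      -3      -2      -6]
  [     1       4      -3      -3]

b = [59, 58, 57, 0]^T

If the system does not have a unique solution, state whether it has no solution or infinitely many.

x_1 = 3, x_2 = -6, x_3 = -3, x_4 = -4

Row-reduce the augmented matrix:
R1 ← R1 / (6).
R2 ← R2 − 2·R1.
R3 ← R3 − 3·R1.
R4 ← R4 − 1·R1.
R2 ← R2 / (-10/3).
R1 ← R1 + 5/6·R2.
R3 ← R3 + 1/2·R2.
R4 ← R4 − 29/6·R2.
R3 ← R3 / (-49/20).
R1 ← R1 − 9/4·R3.
R2 ← R2 − 21/10·R3.
R4 ← R4 + 273/20·R3.
R4 ← R4 / (132/7).
R1 ← R1 + 211/49·R4.
R2 ← R2 + 23/7·R4.
R3 ← R3 − 72/49·R4.
Reading off the reduced rows gives x_1 = 3, x_2 = -6, x_3 = -3, x_4 = -4.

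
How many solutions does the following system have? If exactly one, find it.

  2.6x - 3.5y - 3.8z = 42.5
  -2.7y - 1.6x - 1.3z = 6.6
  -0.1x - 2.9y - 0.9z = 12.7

Row-reduce the augmented matrix:
R1 ← R1 / (13/5).
R2 ← R2 + 8/5·R1.
R3 ← R3 + 1/10·R1.
R2 ← R2 / (-631/130).
R1 ← R1 + 35/26·R2.
R3 ← R3 + 789/260·R2.
R3 ← R3 / (3101/2524).
R1 ← R1 + 571/1262·R3.
R2 ← R2 − 473/631·R3.
Reading off the reduced rows gives x = 5, y = -3, z = -5.

x = 5, y = -3, z = -5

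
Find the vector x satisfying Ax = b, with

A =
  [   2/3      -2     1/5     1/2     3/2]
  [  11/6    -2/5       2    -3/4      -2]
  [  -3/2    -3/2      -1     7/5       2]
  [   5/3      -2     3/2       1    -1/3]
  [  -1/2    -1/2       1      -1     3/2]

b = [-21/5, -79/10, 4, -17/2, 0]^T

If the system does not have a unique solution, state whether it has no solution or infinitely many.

Row-reduce the augmented matrix:
R1 ← R1 / (2/3).
R2 ← R2 − 11/6·R1.
R3 ← R3 + 3/2·R1.
R4 ← R4 − 5/3·R1.
R5 ← R5 + 1/2·R1.
R2 ← R2 / (51/10).
R1 ← R1 + 3·R2.
R3 ← R3 + 6·R2.
R4 ← R4 − 3·R2.
R5 ← R5 + 2·R2.
R3 ← R3 / (393/340).
R1 ← R1 − 98/85·R3.
R2 ← R2 − 29/102·R3.
R4 ← R4 − 5/34·R3.
R5 ← R5 − 1753/1020·R3.
R4 ← R4 / (1567/1572).
R1 ← R1 + 2063/3930·R4.
R2 ← R2 + 997/2358·R4.
R3 ← R3 − 17/786·R4.
R5 ← R5 + 8816/5895·R4.
R5 ← R5 / (363017/141030).
R1 ← R1 − 16123/47010·R5.
R2 ← R2 + 24133/28206·R5.
R3 ← R3 + 7421/4701·R5.
R4 ← R4 + 389/1567·R5.
Reading off the reduced rows gives x_1 = -3, x_2 = 1, x_3 = -1, x_4 = 0, x_5 = 0.

x_1 = -3, x_2 = 1, x_3 = -1, x_4 = 0, x_5 = 0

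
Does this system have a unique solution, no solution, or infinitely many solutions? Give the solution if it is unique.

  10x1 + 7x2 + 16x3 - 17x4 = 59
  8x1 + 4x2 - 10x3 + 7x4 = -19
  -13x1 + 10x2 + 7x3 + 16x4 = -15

Row-reduce:
R1 ← R1 / (10).
R2 ← R2 − 8·R1.
R3 ← R3 + 13·R1.
R2 ← R2 / (-8/5).
R1 ← R1 − 7/10·R2.
R3 ← R3 − 191/10·R2.
R3 ← R3 / (-1955/8).
R1 ← R1 + 67/8·R3.
R2 ← R2 − 57/4·R3.
Rank is 3 with 4 unknowns, leaving x4 free.

infinitely many solutions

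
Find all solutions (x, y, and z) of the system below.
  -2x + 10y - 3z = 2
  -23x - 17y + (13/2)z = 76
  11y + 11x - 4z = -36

no solution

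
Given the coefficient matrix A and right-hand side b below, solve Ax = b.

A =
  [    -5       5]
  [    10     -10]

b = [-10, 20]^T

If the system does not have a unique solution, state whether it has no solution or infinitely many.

Row-reduce:
R1 ← R1 / (-5).
R2 ← R2 − 10·R1.
Rank is 1 with 2 unknowns, leaving x_2 free.

infinitely many solutions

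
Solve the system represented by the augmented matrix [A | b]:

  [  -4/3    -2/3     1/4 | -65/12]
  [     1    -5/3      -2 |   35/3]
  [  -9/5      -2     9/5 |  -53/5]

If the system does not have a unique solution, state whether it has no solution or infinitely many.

Row-reduce the augmented matrix:
R1 ← R1 / (-4/3).
R2 ← R2 − 1·R1.
R3 ← R3 + 9/5·R1.
R2 ← R2 / (-13/6).
R1 ← R1 − 1/2·R2.
R3 ← R3 + 11/10·R2.
R3 ← R3 / (1239/520).
R1 ← R1 + 63/104·R3.
R2 ← R2 − 87/104·R3.
Reading off the reduced rows gives x_1 = 4, x_2 = -1, x_3 = -3.

x_1 = 4, x_2 = -1, x_3 = -3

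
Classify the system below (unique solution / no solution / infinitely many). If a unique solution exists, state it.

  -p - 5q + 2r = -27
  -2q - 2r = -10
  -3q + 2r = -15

p = 2, q = 5, r = 0

Row-reduce the augmented matrix:
R1 ← R1 / (-1).
R2 ← R2 / (-2).
R1 ← R1 − 5·R2.
R3 ← R3 + 3·R2.
R3 ← R3 / (5).
R1 ← R1 + 7·R3.
R2 ← R2 − 1·R3.
Reading off the reduced rows gives p = 2, q = 5, r = 0.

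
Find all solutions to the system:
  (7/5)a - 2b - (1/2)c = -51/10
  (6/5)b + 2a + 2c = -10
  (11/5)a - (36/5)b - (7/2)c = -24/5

no solution

Row-reduce:
R1 ← R1 / (7/5).
R2 ← R2 − 2·R1.
R3 ← R3 − 11/5·R1.
R2 ← R2 / (142/35).
R1 ← R1 + 10/7·R2.
R3 ← R3 + 142/35·R2.
Row 3 reduces to 0 = 1/2, a contradiction. The system is inconsistent.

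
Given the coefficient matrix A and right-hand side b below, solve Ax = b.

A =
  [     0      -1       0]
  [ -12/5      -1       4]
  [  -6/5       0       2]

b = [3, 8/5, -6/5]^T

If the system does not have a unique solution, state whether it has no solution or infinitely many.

Row-reduce:
Swap R1 and R2.
R1 ← R1 / (-12/5).
R3 ← R3 + 6/5·R1.
R2 ← R2 / (-1).
R1 ← R1 − 5/12·R2.
R3 ← R3 − 1/2·R2.
Row 3 reduces to 0 = -1/2, a contradiction. The system is inconsistent.

no solution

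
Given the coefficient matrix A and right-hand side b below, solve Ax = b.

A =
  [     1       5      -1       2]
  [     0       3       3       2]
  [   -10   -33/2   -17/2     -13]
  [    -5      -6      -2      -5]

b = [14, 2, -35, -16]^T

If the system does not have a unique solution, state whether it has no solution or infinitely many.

Row-reduce:
R3 ← R3 + 10·R1.
R4 ← R4 + 5·R1.
R2 ← R2 / (3).
R1 ← R1 − 5·R2.
R3 ← R3 − 67/2·R2.
R4 ← R4 − 19·R2.
R3 ← R3 / (-52).
R1 ← R1 + 6·R3.
R2 ← R2 − 1·R3.
R4 ← R4 + 26·R3.
Rank is 3 with 4 unknowns, leaving x_4 free.

infinitely many solutions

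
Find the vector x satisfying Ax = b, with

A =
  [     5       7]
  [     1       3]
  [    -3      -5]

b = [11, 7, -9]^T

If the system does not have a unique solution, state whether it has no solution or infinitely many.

Row-reduce the augmented matrix:
R1 ← R1 / (5).
R2 ← R2 − 1·R1.
R3 ← R3 + 3·R1.
R2 ← R2 / (8/5).
R1 ← R1 − 7/5·R2.
R3 ← R3 + 4/5·R2.
R3 reduces to 0 = 0, so the extra equation is consistent.
Reading off the reduced rows gives x_1 = -2, x_2 = 3.

x_1 = -2, x_2 = 3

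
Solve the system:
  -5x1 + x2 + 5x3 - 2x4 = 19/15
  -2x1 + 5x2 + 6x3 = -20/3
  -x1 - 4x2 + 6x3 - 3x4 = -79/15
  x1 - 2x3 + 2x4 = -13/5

Row-reduce the augmented matrix:
R1 ← R1 / (-5).
R2 ← R2 + 2·R1.
R3 ← R3 + 1·R1.
R4 ← R4 − 1·R1.
R2 ← R2 / (23/5).
R1 ← R1 + 1/5·R2.
R3 ← R3 + 21/5·R2.
R4 ← R4 − 1/5·R2.
R3 ← R3 / (199/23).
R1 ← R1 + 19/23·R3.
R2 ← R2 − 20/23·R3.
R4 ← R4 + 27/23·R3.
R4 ← R4 / (261/199).
R1 ← R1 − 51/199·R4.
R2 ← R2 − 72/199·R4.
R3 ← R3 + 43/199·R4.
Reading off the reduced rows gives x1 = -1, x2 = 2/3, x3 = -2, x4 = -14/5.

x1 = -1, x2 = 2/3, x3 = -2, x4 = -14/5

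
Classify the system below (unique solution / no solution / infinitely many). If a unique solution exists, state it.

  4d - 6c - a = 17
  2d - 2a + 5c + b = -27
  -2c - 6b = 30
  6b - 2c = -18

Row-reduce the augmented matrix:
R1 ← R1 / (-1).
R2 ← R2 + 2·R1.
R3 ← R3 + 6·R2.
R4 ← R4 − 6·R2.
R3 ← R3 / (100).
R1 ← R1 − 6·R3.
R2 ← R2 − 17·R3.
R4 ← R4 + 104·R3.
R4 ← R4 / (-36/25).
R1 ← R1 + 46/25·R4.
R2 ← R2 − 3/25·R4.
R3 ← R3 + 9/25·R4.
Reading off the reduced rows gives a = 5, b = -4, c = -3, d = 1.

a = 5, b = -4, c = -3, d = 1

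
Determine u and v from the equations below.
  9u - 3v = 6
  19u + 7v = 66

Row-reduce the augmented matrix:
R1 ← R1 / (9).
R2 ← R2 − 19·R1.
R2 ← R2 / (40/3).
R1 ← R1 + 1/3·R2.
Reading off the reduced rows gives u = 2, v = 4.

u = 2, v = 4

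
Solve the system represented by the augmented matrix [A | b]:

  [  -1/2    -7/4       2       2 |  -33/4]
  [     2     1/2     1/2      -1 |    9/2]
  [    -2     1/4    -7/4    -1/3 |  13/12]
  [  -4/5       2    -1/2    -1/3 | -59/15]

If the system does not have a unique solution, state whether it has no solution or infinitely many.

x_1 = 2, x_2 = -7/3, x_3 = -8/3, x_4 = -3

Row-reduce the augmented matrix:
R1 ← R1 / (-1/2).
R2 ← R2 − 2·R1.
R3 ← R3 + 2·R1.
R4 ← R4 + 4/5·R1.
R2 ← R2 / (-13/2).
R1 ← R1 − 7/2·R2.
R3 ← R3 − 29/4·R2.
R4 ← R4 − 24/5·R2.
R3 ← R3 / (-7/26).
R1 ← R1 − 15/26·R3.
R2 ← R2 + 17/13·R3.
R4 ← R4 − 67/26·R3.
R4 ← R4 / (-713/210).
R1 ← R1 + 19/14·R4.
R2 ← R2 − 31/21·R4.
R3 ← R3 − 41/21·R4.
Reading off the reduced rows gives x_1 = 2, x_2 = -7/3, x_3 = -8/3, x_4 = -3.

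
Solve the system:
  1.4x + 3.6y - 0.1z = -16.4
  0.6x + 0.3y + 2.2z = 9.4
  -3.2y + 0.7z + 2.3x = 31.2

Row-reduce the augmented matrix:
R1 ← R1 / (7/5).
R2 ← R2 − 3/5·R1.
R3 ← R3 − 23/10·R1.
R2 ← R2 / (-87/70).
R1 ← R1 − 18/7·R2.
R3 ← R3 + 319/35·R2.
R3 ← R3 / (-187/12).
R1 ← R1 − 265/58·R3.
R2 ← R2 + 157/87·R3.
Reading off the reduced rows gives x = 4, y = -6, z = 4.

x = 4, y = -6, z = 4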